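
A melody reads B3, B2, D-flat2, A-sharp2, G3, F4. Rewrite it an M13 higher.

G#5 G#4 Bb3 F##4 E5 D6

B3 → G#5
B2 → G#4
Db2 → Bb3
A#2 → F##4
G3 → E5
F4 → D6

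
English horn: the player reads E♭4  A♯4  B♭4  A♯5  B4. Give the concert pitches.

Ab3 D#4 Eb4 D#5 E4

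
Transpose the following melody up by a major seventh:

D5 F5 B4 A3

C#6 E6 A#5 G#4

D5 up a major seventh is C#6.
F5 up a major seventh is E6.
B4 up a major seventh is A#5.
A3 up a major seventh is G#4.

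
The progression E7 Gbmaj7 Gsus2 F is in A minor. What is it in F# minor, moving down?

A minor down to F# minor is a minor third; each chord root moves by that interval while the quality stays the same.
E7: root E down a minor third → C#, giving C#7.
Gbmaj7: root Gb down a minor third → Eb, giving Ebmaj7.
Gsus2: root G down a minor third → E, giving Esus2.
F: root F down a minor third → D, giving D.

C#7 Ebmaj7 Esus2 D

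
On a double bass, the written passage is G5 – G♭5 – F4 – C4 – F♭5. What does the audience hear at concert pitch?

The double bass sounds a perfect octave below written, so transpose each written note down a perfect octave.
G5 -> G4
Gb5 -> Gb4
F4 -> F3
C4 -> C3
Fb5 -> Fb4

G4 Gb4 F3 C3 Fb4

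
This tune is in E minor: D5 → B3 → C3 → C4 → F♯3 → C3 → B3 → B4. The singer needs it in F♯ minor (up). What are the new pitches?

From E up to F♯ is a major second; apply that to each pitch.
D5 becomes E5
B3 becomes C#4
C3 becomes D3
C4 becomes D4
F#3 becomes G#3
C3 becomes D3
B3 becomes C#4
B4 becomes C#5

E5 C#4 D3 D4 G#3 D3 C#4 C#5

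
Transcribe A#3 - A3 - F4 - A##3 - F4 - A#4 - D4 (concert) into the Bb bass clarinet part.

Written C4 sounds as Bb2 on the Bb bass clarinet, so concert pitches are written a major ninth up.
A#3 to B#4
A3 to B4
F4 to G5
A##3 to B##4
F4 to G5
A#4 to B#5
D4 to E5

B#4 B4 G5 B##4 G5 B#5 E5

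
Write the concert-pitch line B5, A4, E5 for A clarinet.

The A clarinet sounds a minor third below written, so the written part must be a minor third above concert — transpose each note up.
B5 → D6
A4 → C5
E5 → G5

D6 C5 G5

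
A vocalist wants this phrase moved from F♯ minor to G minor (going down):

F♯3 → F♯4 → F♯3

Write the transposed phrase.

From F♯ down to G is a major seventh; apply that to each pitch.
F#3 becomes G2
F#4 becomes G3
F#3 becomes G2

G2 G3 G2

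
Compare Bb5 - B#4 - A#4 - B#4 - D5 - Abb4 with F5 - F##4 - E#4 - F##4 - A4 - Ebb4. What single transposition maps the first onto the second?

down a perfect fourth

From Bb5 to F5 is 4 letter names — a fourth of some quality.
F5 to Bb5 is 5 semitones, which makes it a perfect fourth; the second version is lower, so the direction is down.
Checking another pair — Abb4 → Ebb4 — gives the same interval.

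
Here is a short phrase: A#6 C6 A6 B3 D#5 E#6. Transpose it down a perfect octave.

A#6 -> A#5
C6 -> C5
A6 -> A5
B3 -> B2
D#5 -> D#4
E#6 -> E#5

A#5 C5 A5 B2 D#4 E#5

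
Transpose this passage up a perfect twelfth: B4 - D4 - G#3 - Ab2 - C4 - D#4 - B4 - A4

B4 -> F#6
D4 -> A5
G#3 -> D#5
Ab2 -> Eb4
C4 -> G5
D#4 -> A#5
B4 -> F#6
A4 -> E6

F#6 A5 D#5 Eb4 G5 A#5 F#6 E6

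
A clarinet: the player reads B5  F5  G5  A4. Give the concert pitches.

G#5 D5 E5 F#4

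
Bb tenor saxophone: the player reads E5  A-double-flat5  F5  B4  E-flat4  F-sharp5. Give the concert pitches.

The Bb tenor saxophone sounds a major ninth below written, so transpose each written note down a major ninth.
E5 → D4
Abb5 → Gbb4
F5 → Eb4
B4 → A3
Eb4 → Db3
F#5 → E4

D4 Gbb4 Eb4 A3 Db3 E4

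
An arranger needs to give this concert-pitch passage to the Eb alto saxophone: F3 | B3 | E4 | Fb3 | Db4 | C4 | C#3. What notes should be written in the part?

Written C4 sounds as Eb3 on the Eb alto saxophone, so concert pitches are written a major sixth up.
F3 becomes D4
B3 becomes G#4
E4 becomes C#5
Fb3 becomes Db4
Db4 becomes Bb4
C4 becomes A4
C#3 becomes A#3

D4 G#4 C#5 Db4 Bb4 A4 A#3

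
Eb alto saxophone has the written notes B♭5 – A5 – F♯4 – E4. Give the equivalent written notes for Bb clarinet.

First find concert pitch: the Eb alto saxophone sounds a major sixth below written, so B♭5 A5 F♯4 E4 sounds Db5 C5 A3 G3.
Then write for Bb clarinet: it sounds a major second below written, so the part must be a major second above concert.
Db5 → Eb5
C5 → D5
A3 → B3
G3 → A3

Eb5 D5 B3 A3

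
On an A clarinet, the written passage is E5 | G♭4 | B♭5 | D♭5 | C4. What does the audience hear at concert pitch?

C#5 Eb4 G5 Bb4 A3

Written C4 on the A clarinet sounds as A3, a minor third lower; apply that shift to every note.
E5 -> C#5
Gb4 -> Eb4
Bb5 -> G5
Db5 -> Bb4
C4 -> A3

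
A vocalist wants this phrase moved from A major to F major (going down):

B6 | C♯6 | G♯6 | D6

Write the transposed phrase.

G6 A5 E6 Bb5

From A down to F is a major third; apply that to each pitch.
B6 → G6
C#6 → A5
G#6 → E6
D6 → Bb5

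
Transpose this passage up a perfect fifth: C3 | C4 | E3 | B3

C3 becomes G3
C4 becomes G4
E3 becomes B3
B3 becomes F#4

G3 G4 B3 F#4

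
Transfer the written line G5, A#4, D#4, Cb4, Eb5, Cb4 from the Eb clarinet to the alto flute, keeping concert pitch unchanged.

Eb6 F#5 B4 Abb4 Cb6 Abb4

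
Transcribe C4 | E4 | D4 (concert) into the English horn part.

G4 B4 A4

The English horn sounds a perfect fifth below written, so the written part must be a perfect fifth above concert — transpose each note up.
C4 becomes G4
E4 becomes B4
D4 becomes A4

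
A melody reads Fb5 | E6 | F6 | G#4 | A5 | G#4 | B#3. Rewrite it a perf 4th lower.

A perfect fourth down from Fb5 gives Cb5.
E6 down a perfect fourth is B5.
F6 down a perfect fourth is C6.
G#4 down a perfect fourth is D#4.
A5 down a perfect fourth is E5.
G#4 down a perfect fourth is D#4.
B#3 down a perfect fourth is F##3.

Cb5 B5 C6 D#4 E5 D#4 F##3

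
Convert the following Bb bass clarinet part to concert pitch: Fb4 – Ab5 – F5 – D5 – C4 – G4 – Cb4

Ebb3 Gb4 Eb4 C4 Bb2 F3 Bbb2

Written C4 on the Bb bass clarinet sounds as Bb2, a major ninth lower; apply that shift to every note.
Fb4 → Ebb3
Ab5 → Gb4
F5 → Eb4
D5 → C4
C4 → Bb2
G4 → F3
Cb4 → Bbb2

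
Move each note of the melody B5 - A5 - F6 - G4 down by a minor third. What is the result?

G#5 F#5 D6 E4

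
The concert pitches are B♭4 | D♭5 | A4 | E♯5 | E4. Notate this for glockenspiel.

Bb2 Db3 A2 E#3 E2

Written C4 sounds as C6 on the glockenspiel, so concert pitches are written a perfect fifteenth down.
Bb4 → Bb2
Db5 → Db3
A4 → A2
E#5 → E#3
E4 → E2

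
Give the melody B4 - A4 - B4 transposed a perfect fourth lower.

F#4 E4 F#4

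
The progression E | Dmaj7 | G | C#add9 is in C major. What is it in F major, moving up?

A Gmaj7 C F#add9

C major up to F major is a perfect fourth; each chord root moves by that interval while the quality stays the same.
E: root E up a perfect fourth → A, giving A.
Dmaj7: root D up a perfect fourth → G, giving Gmaj7.
G: root G up a perfect fourth → C, giving C.
C#add9: root C# up a perfect fourth → F#, giving F#add9.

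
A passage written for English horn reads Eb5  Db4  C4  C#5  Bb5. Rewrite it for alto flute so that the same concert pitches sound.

First find concert pitch: the English horn sounds a perfect fifth below written, so Eb5 Db4 C4 C#5 Bb5 sounds Ab4 Gb3 F3 F#4 Eb5.
Then write for alto flute: it sounds a perfect fourth below written, so the part must be a perfect fourth above concert.
Ab4 → Db5
Gb3 → Cb4
F3 → Bb3
F#4 → B4
Eb5 → Ab5

Db5 Cb4 Bb3 B4 Ab5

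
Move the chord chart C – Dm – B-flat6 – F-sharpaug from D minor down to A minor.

D minor down to A minor is a perfect fourth; each chord root moves by that interval while the quality stays the same.
C: root C down a perfect fourth → G, giving G.
Dm: root D down a perfect fourth → A, giving Am.
B-flat6: root B-flat down a perfect fourth → F, giving F6.
F-sharpaug: root F-sharp down a perfect fourth → C#, giving C#aug.

G Am F6 C#aug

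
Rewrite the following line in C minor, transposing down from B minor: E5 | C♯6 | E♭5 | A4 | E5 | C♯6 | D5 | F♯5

B minor to C minor down is a major seventh, so every note moves down by that interval.
E5 to F4
C#6 to D5
Eb5 to Fb4
A4 to Bb3
E5 to F4
C#6 to D5
D5 to Eb4
F#5 to G4

F4 D5 Fb4 Bb3 F4 D5 Eb4 G4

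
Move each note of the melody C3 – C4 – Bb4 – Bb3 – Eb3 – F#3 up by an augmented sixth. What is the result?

C3 → A#3
C4 → A#4
Bb4 → G#5
Bb3 → G#4
Eb3 → C#4
F#3 → D##4

A#3 A#4 G#5 G#4 C#4 D##4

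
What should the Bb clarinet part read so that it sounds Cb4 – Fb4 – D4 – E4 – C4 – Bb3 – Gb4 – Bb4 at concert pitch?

Db4 Gb4 E4 F#4 D4 C4 Ab4 C5

Written C4 sounds as Bb3 on the Bb clarinet, so concert pitches are written a major second up.
Cb4 to Db4
Fb4 to Gb4
D4 to E4
E4 to F#4
C4 to D4
Bb3 to C4
Gb4 to Ab4
Bb4 to C5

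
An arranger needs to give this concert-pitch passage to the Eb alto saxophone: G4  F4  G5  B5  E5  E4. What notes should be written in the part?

E5 D5 E6 G#6 C#6 C#5

Written C4 sounds as Eb3 on the Eb alto saxophone, so concert pitches are written a major sixth up.
G4 to E5
F4 to D5
G5 to E6
B5 to G#6
E5 to C#6
E4 to C#5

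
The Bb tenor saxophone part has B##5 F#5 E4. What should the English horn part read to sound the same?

First find concert pitch: the Bb tenor saxophone sounds a major ninth below written, so B##5 F#5 E4 sounds A##4 E4 D3.
Then write for English horn: it sounds a perfect fifth below written, so the part must be a perfect fifth above concert.
A##4 → E##5
E4 → B4
D3 → A3

E##5 B4 A3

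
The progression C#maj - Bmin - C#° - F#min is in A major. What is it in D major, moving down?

A major down to D major is a perfect fifth; each chord root moves by that interval while the quality stays the same.
C#maj: root C# down a perfect fifth → F#, giving F#maj.
Bmin: root B down a perfect fifth → E, giving Emin.
C#°: root C# down a perfect fifth → F#, giving F#°.
F#min: root F# down a perfect fifth → B, giving Bmin.

F#maj Emin F#° Bmin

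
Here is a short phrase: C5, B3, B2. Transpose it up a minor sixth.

Ab5 G4 G3

C5 becomes Ab5
B3 becomes G4
B2 becomes G3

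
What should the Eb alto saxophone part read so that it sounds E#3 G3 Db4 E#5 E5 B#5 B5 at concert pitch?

The Eb alto saxophone sounds a major sixth below written, so the written part must be a major sixth above concert — transpose each note up.
E#3 becomes C##4
G3 becomes E4
Db4 becomes Bb4
E#5 becomes C##6
E5 becomes C#6
B#5 becomes G##6
B5 becomes G#6

C##4 E4 Bb4 C##6 C#6 G##6 G#6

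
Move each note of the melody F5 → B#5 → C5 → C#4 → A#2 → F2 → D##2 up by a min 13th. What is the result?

F5: a thirteenth up reaches D, and 20 semitones makes it Db7.
B#5: a thirteenth up reaches G, and 20 semitones makes it G#7.
C5: a thirteenth up reaches A, and 20 semitones makes it Ab6.
C#4: a thirteenth up reaches A, and 20 semitones makes it A5.
A minor thirteenth up from A#2 gives F#4.
F2: a thirteenth up reaches D, and 20 semitones makes it Db4.
D##2 up a minor thirteenth is B#3.

Db7 G#7 Ab6 A5 F#4 Db4 B#3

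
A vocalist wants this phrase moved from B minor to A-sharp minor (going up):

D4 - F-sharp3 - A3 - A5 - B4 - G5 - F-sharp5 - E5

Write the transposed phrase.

C#5 E#4 G#4 G#6 A#5 F#6 E#6 D#6

B minor to A-sharp minor up is a major seventh, so every note moves up by that interval.
D4 becomes C#5
F#3 becomes E#4
A3 becomes G#4
A5 becomes G#6
B4 becomes A#5
G5 becomes F#6
F#5 becomes E#6
E5 becomes D#6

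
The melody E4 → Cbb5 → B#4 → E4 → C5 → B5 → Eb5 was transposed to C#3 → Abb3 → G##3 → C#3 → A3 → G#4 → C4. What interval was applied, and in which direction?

down a minor tenth

From E4 to C#3 is 10 letter names — a tenth of some quality.
C#3 to E4 is 15 semitones, which makes it a minor tenth; the second version is lower, so the direction is down.
Checking another pair — Eb5 → C4 — gives the same interval.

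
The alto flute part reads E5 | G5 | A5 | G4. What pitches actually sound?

B4 D5 E5 D4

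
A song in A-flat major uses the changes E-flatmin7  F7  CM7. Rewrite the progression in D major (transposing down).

Amin7 B7 F#M7

A-flat major down to D major is a diminished fifth; each chord root moves by that interval while the quality stays the same.
E-flatmin7: root E-flat down a diminished fifth → A, giving Amin7.
F7: root F down a diminished fifth → B, giving B7.
CM7: root C down a diminished fifth → F#, giving F#M7.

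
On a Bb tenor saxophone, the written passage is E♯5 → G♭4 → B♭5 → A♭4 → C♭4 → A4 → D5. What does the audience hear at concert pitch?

D#4 Fb3 Ab4 Gb3 Bbb2 G3 C4

The Bb tenor saxophone sounds a major ninth below written, so transpose each written note down a major ninth.
E#5 gives D#4
Gb4 gives Fb3
Bb5 gives Ab4
Ab4 gives Gb3
Cb4 gives Bbb2
A4 gives G3
D5 gives C4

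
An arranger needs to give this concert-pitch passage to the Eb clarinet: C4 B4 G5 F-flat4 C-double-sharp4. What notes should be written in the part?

The Eb clarinet sounds a minor third above written, so the written part must be a minor third below concert — transpose each note down.
C4 → A3
B4 → G#4
G5 → E5
Fb4 → Db4
C##4 → A##3

A3 G#4 E5 Db4 A##3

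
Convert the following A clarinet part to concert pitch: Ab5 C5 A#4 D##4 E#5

The A clarinet sounds a minor third below written, so transpose each written note down a minor third.
Ab5 becomes F5
C5 becomes A4
A#4 becomes F##4
D##4 becomes B##3
E#5 becomes C##5

F5 A4 F##4 B##3 C##5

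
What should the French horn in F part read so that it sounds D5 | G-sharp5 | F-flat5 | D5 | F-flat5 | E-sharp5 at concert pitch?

A5 D#6 Cb6 A5 Cb6 B#5

The French horn in F sounds a perfect fifth below written, so the written part must be a perfect fifth above concert — transpose each note up.
D5 -> A5
G#5 -> D#6
Fb5 -> Cb6
D5 -> A5
Fb5 -> Cb6
E#5 -> B#5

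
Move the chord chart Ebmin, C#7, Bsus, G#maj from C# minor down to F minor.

C# minor down to F minor is an augmented fifth; each chord root moves by that interval while the quality stays the same.
Ebmin: root Eb down an augmented fifth → Abb, giving Abbmin.
C#7: root C# down an augmented fifth → F, giving F7.
Bsus: root B down an augmented fifth → Eb, giving Ebsus.
G#maj: root G# down an augmented fifth → C, giving Cmaj.

Abbmin F7 Ebsus Cmaj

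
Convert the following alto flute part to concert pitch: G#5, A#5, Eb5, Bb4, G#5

The alto flute sounds a perfect fourth below written, so transpose each written note down a perfect fourth.
G#5 gives D#5
A#5 gives E#5
Eb5 gives Bb4
Bb4 gives F4
G#5 gives D#5

D#5 E#5 Bb4 F4 D#5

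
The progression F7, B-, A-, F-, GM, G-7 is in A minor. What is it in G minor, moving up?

Eb7 A- G- Eb- FM F-7

A minor up to G minor is a minor seventh; each chord root moves by that interval while the quality stays the same.
F7: root F up a minor seventh → Eb, giving Eb7.
B-: root B up a minor seventh → A, giving A-.
A-: root A up a minor seventh → G, giving G-.
F-: root F up a minor seventh → Eb, giving Eb-.
GM: root G up a minor seventh → F, giving FM.
G-7: root G up a minor seventh → F, giving F-7.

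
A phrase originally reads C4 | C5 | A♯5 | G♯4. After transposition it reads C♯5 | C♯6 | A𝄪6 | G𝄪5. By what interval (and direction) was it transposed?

up an augmented octave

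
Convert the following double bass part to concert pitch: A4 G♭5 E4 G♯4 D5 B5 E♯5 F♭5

A3 Gb4 E3 G#3 D4 B4 E#4 Fb4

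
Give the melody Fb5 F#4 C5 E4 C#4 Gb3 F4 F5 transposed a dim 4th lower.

Fb5: a fourth down reaches C, and 4 semitones makes it C5.
F#4 down a diminished fourth is C##4.
C5: a fourth down reaches G, and 4 semitones makes it G#4.
E4 down a diminished fourth is B#3.
A diminished fourth down from C#4 gives G##3.
A diminished fourth down from Gb3 gives D3.
A diminished fourth down from F4 gives C#4.
F5: a fourth down reaches C, and 4 semitones makes it C#5.

C5 C##4 G#4 B#3 G##3 D3 C#4 C#5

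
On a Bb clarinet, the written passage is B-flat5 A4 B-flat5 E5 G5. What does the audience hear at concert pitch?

The Bb clarinet sounds a major second below written, so transpose each written note down a major second.
Bb5 -> Ab5
A4 -> G4
Bb5 -> Ab5
E5 -> D5
G5 -> F5

Ab5 G4 Ab5 D5 F5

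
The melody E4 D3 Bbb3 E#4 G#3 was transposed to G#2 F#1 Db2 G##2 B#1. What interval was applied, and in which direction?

From E4 to G#2 is 13 letter names — a thirteenth of some quality.
G#2 to E4 is 20 semitones, which makes it a minor thirteenth; the second version is lower, so the direction is down.
Checking another pair — G#3 → B#1 — gives the same interval.

down a minor thirteenth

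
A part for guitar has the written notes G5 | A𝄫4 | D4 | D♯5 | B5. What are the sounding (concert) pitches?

G4 Abb3 D3 D#4 B4

Written C4 on the guitar sounds as C3, a perfect octave lower; apply that shift to every note.
G5 -> G4
Abb4 -> Abb3
D4 -> D3
D#5 -> D#4
B5 -> B4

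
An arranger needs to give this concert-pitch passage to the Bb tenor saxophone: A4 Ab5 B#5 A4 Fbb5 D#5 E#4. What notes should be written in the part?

B5 Bb6 C##7 B5 Gbb6 E#6 F##5

Written C4 sounds as Bb2 on the Bb tenor saxophone, so concert pitches are written a major ninth up.
A4 gives B5
Ab5 gives Bb6
B#5 gives C##7
A4 gives B5
Fbb5 gives Gbb6
D#5 gives E#6
E#4 gives F##5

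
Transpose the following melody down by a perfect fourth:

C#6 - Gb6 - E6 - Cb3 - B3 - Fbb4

G#5 Db6 B5 Gb2 F#3 Cbb4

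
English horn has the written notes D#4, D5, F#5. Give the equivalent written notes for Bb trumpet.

A#3 A4 C#5

First find concert pitch: the English horn sounds a perfect fifth below written, so D#4 D5 F#5 sounds G#3 G4 B4.
Then write for Bb trumpet: it sounds a major second below written, so the part must be a major second above concert.
G#3 → A#3
G4 → A4
B4 → C#5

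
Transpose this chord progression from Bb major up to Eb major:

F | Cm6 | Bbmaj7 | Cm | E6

Bb major up to Eb major is a perfect fourth; each chord root moves by that interval while the quality stays the same.
F: root F up a perfect fourth → Bb, giving Bb.
Cm6: root C up a perfect fourth → F, giving Fm6.
Bbmaj7: root Bb up a perfect fourth → Eb, giving Ebmaj7.
Cm: root C up a perfect fourth → F, giving Fm.
E6: root E up a perfect fourth → A, giving A6.

Bb Fm6 Ebmaj7 Fm A6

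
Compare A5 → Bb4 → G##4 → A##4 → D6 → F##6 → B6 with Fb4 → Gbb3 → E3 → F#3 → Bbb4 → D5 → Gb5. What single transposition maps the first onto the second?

From A5 to Fb4 is 10 letter names — a tenth of some quality.
Fb4 to A5 is 17 semitones, which makes it an augmented tenth; the second version is lower, so the direction is down.
Checking another pair — B6 → Gb5 — gives the same interval.

down an augmented tenth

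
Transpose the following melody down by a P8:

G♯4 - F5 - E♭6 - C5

G#4 gives G#3
F5 gives F4
Eb6 gives Eb5
C5 gives C4

G#3 F4 Eb5 C4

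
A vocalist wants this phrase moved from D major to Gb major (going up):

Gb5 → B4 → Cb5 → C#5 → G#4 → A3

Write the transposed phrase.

Cbb6 Eb5 Fbb5 F5 C5 Db4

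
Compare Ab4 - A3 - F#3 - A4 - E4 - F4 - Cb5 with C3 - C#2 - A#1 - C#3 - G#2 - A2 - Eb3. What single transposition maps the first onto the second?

down a minor thirteenth

Take the first pair: Ab4 → C3. A to C spans 13 letter names, so the interval is some kind of thirteenth.
C3 to Ab4 is 20 semitones, which makes it a minor thirteenth; the second version is lower, so the direction is down.
Checking another pair — Cb5 → Eb3 — gives the same interval.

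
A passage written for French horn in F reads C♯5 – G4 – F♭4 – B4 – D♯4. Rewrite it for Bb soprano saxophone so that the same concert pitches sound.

First find concert pitch: the French horn in F sounds a perfect fifth below written, so C♯5 G4 F♭4 B4 D♯4 sounds F#4 C4 Bbb3 E4 G#3.
Then write for Bb soprano saxophone: it sounds a major second below written, so the part must be a major second above concert.
F#4 → G#4
C4 → D4
Bbb3 → Cb4
E4 → F#4
G#3 → A#3

G#4 D4 Cb4 F#4 A#3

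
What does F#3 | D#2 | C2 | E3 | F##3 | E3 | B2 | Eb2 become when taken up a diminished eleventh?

Bb4 G3 Fb3 Ab4 B4 Ab4 Eb4 Abb3

F#3 to Bb4
D#2 to G3
C2 to Fb3
E3 to Ab4
F##3 to B4
E3 to Ab4
B2 to Eb4
Eb2 to Abb3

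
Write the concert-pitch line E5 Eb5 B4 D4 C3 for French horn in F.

B5 Bb5 F#5 A4 G3

The French horn in F sounds a perfect fifth below written, so the written part must be a perfect fifth above concert — transpose each note up.
E5 → B5
Eb5 → Bb5
B4 → F#5
D4 → A4
C3 → G3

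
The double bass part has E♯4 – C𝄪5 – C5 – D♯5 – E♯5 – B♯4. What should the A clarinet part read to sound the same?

G#3 E#4 Eb4 F#4 G#4 D#4

First find concert pitch: the double bass sounds a perfect octave below written, so E♯4 C𝄪5 C5 D♯5 E♯5 B♯4 sounds E#3 C##4 C4 D#4 E#4 B#3.
Then write for A clarinet: it sounds a minor third below written, so the part must be a minor third above concert.
E#3 → G#3
C##4 → E#4
C4 → Eb4
D#4 → F#4
E#4 → G#4
B#3 → D#4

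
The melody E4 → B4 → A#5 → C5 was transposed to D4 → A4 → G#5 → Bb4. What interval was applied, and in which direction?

down a major second

Take the first pair: E4 → D4. E to D spans 2 letter names, so the interval is some kind of second.
D4 to E4 is 2 semitones, which makes it a major second; the second version is lower, so the direction is down.
Checking another pair — C5 → Bb4 — gives the same interval.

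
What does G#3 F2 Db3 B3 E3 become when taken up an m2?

A3 Gb2 Ebb3 C4 F3

G#3 up a minor second is A3.
A minor second up from F2 gives Gb2.
Db3 up a minor second is Ebb3.
B3 up a minor second is C4.
E3 up a minor second is F3.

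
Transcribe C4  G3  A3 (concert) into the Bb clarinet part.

D4 A3 B3

Written C4 sounds as Bb3 on the Bb clarinet, so concert pitches are written a major second up.
C4 -> D4
G3 -> A3
A3 -> B3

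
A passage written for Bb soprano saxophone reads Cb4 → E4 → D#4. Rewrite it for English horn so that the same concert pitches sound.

First find concert pitch: the Bb soprano saxophone sounds a major second below written, so Cb4 E4 D#4 sounds Bbb3 D4 C#4.
Then write for English horn: it sounds a perfect fifth below written, so the part must be a perfect fifth above concert.
Bbb3 → Fb4
D4 → A4
C#4 → G#4

Fb4 A4 G#4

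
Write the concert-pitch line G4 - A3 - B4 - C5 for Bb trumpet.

A4 B3 C#5 D5

The Bb trumpet sounds a major second below written, so the written part must be a major second above concert — transpose each note up.
G4 -> A4
A3 -> B3
B4 -> C#5
C5 -> D5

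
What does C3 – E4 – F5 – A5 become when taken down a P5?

C3 becomes F2
E4 becomes A3
F5 becomes Bb4
A5 becomes D5

F2 A3 Bb4 D5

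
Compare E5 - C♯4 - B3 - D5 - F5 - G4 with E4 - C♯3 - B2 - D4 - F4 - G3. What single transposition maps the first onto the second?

down a perfect octave

From E5 to E4 is 8 letter names — an octave of some quality.
E4 to E5 is 12 semitones, which makes it a perfect octave; the second version is lower, so the direction is down.
Checking another pair — G4 → G3 — gives the same interval.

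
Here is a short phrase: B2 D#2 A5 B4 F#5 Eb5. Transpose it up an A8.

B#3 D##3 A#6 B#5 F##6 E6

B2 -> B#3
D#2 -> D##3
A5 -> A#6
B4 -> B#5
F#5 -> F##6
Eb5 -> E6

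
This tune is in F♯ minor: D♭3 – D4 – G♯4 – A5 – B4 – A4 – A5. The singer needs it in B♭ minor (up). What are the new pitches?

From F♯ up to B♭ is a diminished fourth; apply that to each pitch.
Db3 -> Gbb3
D4 -> Gb4
G#4 -> C5
A5 -> Db6
B4 -> Eb5
A4 -> Db5
A5 -> Db6

Gbb3 Gb4 C5 Db6 Eb5 Db5 Db6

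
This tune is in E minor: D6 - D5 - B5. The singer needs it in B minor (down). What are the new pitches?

A5 A4 F#5

E minor to B minor down is a perfect fourth, so every note moves down by that interval.
D6 → A5
D5 → A4
B5 → F#5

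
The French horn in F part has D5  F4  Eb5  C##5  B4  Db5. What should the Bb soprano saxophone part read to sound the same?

First find concert pitch: the French horn in F sounds a perfect fifth below written, so D5 F4 Eb5 C##5 B4 Db5 sounds G4 Bb3 Ab4 F##4 E4 Gb4.
Then write for Bb soprano saxophone: it sounds a major second below written, so the part must be a major second above concert.
G4 → A4
Bb3 → C4
Ab4 → Bb4
F##4 → G##4
E4 → F#4
Gb4 → Ab4

A4 C4 Bb4 G##4 F#4 Ab4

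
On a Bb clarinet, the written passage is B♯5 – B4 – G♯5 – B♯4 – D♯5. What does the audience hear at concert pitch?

A#5 A4 F#5 A#4 C#5

The Bb clarinet sounds a major second below written, so transpose each written note down a major second.
B#5 -> A#5
B4 -> A4
G#5 -> F#5
B#4 -> A#4
D#5 -> C#5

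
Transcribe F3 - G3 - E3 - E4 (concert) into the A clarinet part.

Ab3 Bb3 G3 G4

Written C4 sounds as A3 on the A clarinet, so concert pitches are written a minor third up.
F3 → Ab3
G3 → Bb3
E3 → G3
E4 → G4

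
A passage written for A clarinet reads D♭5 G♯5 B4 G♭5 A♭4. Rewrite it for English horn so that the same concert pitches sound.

First find concert pitch: the A clarinet sounds a minor third below written, so D♭5 G♯5 B4 G♭5 A♭4 sounds Bb4 E#5 G#4 Eb5 F4.
Then write for English horn: it sounds a perfect fifth below written, so the part must be a perfect fifth above concert.
Bb4 → F5
E#5 → B#5
G#4 → D#5
Eb5 → Bb5
F4 → C5

F5 B#5 D#5 Bb5 C5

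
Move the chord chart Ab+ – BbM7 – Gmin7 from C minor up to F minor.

C minor up to F minor is a perfect fourth; each chord root moves by that interval while the quality stays the same.
Ab+: root Ab up a perfect fourth → Db, giving Db+.
BbM7: root Bb up a perfect fourth → Eb, giving EbM7.
Gmin7: root G up a perfect fourth → C, giving Cmin7.

Db+ EbM7 Cmin7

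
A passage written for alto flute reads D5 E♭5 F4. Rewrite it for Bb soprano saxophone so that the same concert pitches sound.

B4 C5 D4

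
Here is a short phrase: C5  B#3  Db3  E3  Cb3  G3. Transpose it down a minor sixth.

E4 D##3 F2 G#2 Eb2 B2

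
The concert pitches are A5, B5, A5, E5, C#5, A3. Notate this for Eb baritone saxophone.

F#7 G#7 F#7 C#7 A#6 F#5

The Eb baritone saxophone sounds a major thirteenth below written, so the written part must be a major thirteenth above concert — transpose each note up.
A5 becomes F#7
B5 becomes G#7
A5 becomes F#7
E5 becomes C#7
C#5 becomes A#6
A3 becomes F#5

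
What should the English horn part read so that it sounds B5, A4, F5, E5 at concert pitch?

F#6 E5 C6 B5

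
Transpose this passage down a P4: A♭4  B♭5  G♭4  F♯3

Ab4 down a perfect fourth is Eb4.
Bb5 down a perfect fourth is F5.
Gb4: a fourth down reaches D, and 5 semitones makes it Db4.
A perfect fourth down from F#3 gives C#3.

Eb4 F5 Db4 C#3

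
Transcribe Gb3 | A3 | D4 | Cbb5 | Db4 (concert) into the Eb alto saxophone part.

Eb4 F#4 B4 Abb5 Bb4

The Eb alto saxophone sounds a major sixth below written, so the written part must be a major sixth above concert — transpose each note up.
Gb3 to Eb4
A3 to F#4
D4 to B4
Cbb5 to Abb5
Db4 to Bb4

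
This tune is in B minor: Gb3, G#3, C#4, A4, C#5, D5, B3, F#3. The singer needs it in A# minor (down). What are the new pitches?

F3 F##3 B#3 G#4 B#4 C#5 A#3 E#3

B minor to A# minor down is a minor second, so every note moves down by that interval.
Gb3 to F3
G#3 to F##3
C#4 to B#3
A4 to G#4
C#5 to B#4
D5 to C#5
B3 to A#3
F#3 to E#3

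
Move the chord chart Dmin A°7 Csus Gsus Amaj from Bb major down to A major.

Bb major down to A major is a minor second; each chord root moves by that interval while the quality stays the same.
Dmin: root D down a minor second → C#, giving C#min.
A°7: root A down a minor second → G#, giving G#°7.
Csus: root C down a minor second → B, giving Bsus.
Gsus: root G down a minor second → F#, giving F#sus.
Amaj: root A down a minor second → G#, giving G#maj.

C#min G#°7 Bsus F#sus G#maj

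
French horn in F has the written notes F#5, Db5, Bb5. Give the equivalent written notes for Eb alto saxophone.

First find concert pitch: the French horn in F sounds a perfect fifth below written, so F#5 Db5 Bb5 sounds B4 Gb4 Eb5.
Then write for Eb alto saxophone: it sounds a major sixth below written, so the part must be a major sixth above concert.
B4 → G#5
Gb4 → Eb5
Eb5 → C6

G#5 Eb5 C6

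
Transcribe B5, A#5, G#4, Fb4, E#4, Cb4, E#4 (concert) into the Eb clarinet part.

The Eb clarinet sounds a minor third above written, so the written part must be a minor third below concert — transpose each note down.
B5 gives G#5
A#5 gives F##5
G#4 gives E#4
Fb4 gives Db4
E#4 gives C##4
Cb4 gives Ab3
E#4 gives C##4

G#5 F##5 E#4 Db4 C##4 Ab3 C##4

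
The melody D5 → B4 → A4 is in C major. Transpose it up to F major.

G5 E5 D5

From C up to F is a perfect fourth; apply that to each pitch.
D5 -> G5
B4 -> E5
A4 -> D5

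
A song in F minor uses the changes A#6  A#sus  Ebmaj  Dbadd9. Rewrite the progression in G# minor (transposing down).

F minor down to G# minor is a diminished seventh; each chord root moves by that interval while the quality stays the same.
A#6: root A# down a diminished seventh → B##, giving B##6.
A#sus: root A# down a diminished seventh → B##, giving B##sus.
Ebmaj: root Eb down a diminished seventh → F#, giving F#maj.
Dbadd9: root Db down a diminished seventh → E, giving Eadd9.

B##6 B##sus F#maj Eadd9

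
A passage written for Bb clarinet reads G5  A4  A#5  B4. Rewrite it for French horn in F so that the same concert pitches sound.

C6 D5 D#6 E5

First find concert pitch: the Bb clarinet sounds a major second below written, so G5 A4 A#5 B4 sounds F5 G4 G#5 A4.
Then write for French horn in F: it sounds a perfect fifth below written, so the part must be a perfect fifth above concert.
F5 → C6
G4 → D5
G#5 → D#6
A4 → E5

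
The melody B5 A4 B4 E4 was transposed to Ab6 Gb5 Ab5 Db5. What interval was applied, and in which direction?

up a diminished seventh

From B5 to Ab6 is 7 letter names — a seventh of some quality.
B5 to Ab6 is 9 semitones, which makes it a diminished seventh; the second version is higher, so the direction is up.
Checking another pair — E4 → Db5 — gives the same interval.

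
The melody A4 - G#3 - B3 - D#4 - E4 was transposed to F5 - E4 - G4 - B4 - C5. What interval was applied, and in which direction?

up a minor sixth

From A4 to F5 is 6 letter names — a sixth of some quality.
A4 to F5 is 8 semitones, which makes it a minor sixth; the second version is higher, so the direction is up.
Checking another pair — E4 → C5 — gives the same interval.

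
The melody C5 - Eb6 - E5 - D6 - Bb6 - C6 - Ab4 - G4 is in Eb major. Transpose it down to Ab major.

Eb major to Ab major down is a perfect fifth, so every note moves down by that interval.
C5 gives F4
Eb6 gives Ab5
E5 gives A4
D6 gives G5
Bb6 gives Eb6
C6 gives F5
Ab4 gives Db4
G4 gives C4

F4 Ab5 A4 G5 Eb6 F5 Db4 C4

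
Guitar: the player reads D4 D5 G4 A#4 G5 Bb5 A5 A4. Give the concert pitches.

The guitar sounds a perfect octave below written, so transpose each written note down a perfect octave.
D4 gives D3
D5 gives D4
G4 gives G3
A#4 gives A#3
G5 gives G4
Bb5 gives Bb4
A5 gives A4
A4 gives A3

D3 D4 G3 A#3 G4 Bb4 A4 A3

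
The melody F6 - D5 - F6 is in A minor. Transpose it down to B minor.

From A down to B is a minor seventh; apply that to each pitch.
F6 -> G5
D5 -> E4
F6 -> G5

G5 E4 G5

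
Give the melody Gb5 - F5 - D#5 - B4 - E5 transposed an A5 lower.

Cbb5 Bbb4 G4 Eb4 Ab4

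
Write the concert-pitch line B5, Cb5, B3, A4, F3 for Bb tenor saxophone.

Written C4 sounds as Bb2 on the Bb tenor saxophone, so concert pitches are written a major ninth up.
B5 to C#7
Cb5 to Db6
B3 to C#5
A4 to B5
F3 to G4

C#7 Db6 C#5 B5 G4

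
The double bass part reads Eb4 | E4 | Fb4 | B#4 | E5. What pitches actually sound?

Written C4 on the double bass sounds as C3, a perfect octave lower; apply that shift to every note.
Eb4 → Eb3
E4 → E3
Fb4 → Fb3
B#4 → B#3
E5 → E4

Eb3 E3 Fb3 B#3 E4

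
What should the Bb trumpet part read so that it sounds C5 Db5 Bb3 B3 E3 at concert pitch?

D5 Eb5 C4 C#4 F#3

Written C4 sounds as Bb3 on the Bb trumpet, so concert pitches are written a major second up.
C5 → D5
Db5 → Eb5
Bb3 → C4
B3 → C#4
E3 → F#3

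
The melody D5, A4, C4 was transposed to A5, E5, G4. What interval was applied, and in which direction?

up a perfect fifth

From D5 to A5 is 5 letter names — a fifth of some quality.
D5 to A5 is 7 semitones, which makes it a perfect fifth; the second version is higher, so the direction is up.
Checking another pair — C4 → G4 — gives the same interval.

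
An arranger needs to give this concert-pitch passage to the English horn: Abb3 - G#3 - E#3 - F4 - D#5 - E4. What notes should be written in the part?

Ebb4 D#4 B#3 C5 A#5 B4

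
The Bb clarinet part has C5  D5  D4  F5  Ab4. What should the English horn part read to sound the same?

F5 G5 G4 Bb5 Db5

First find concert pitch: the Bb clarinet sounds a major second below written, so C5 D5 D4 F5 Ab4 sounds Bb4 C5 C4 Eb5 Gb4.
Then write for English horn: it sounds a perfect fifth below written, so the part must be a perfect fifth above concert.
Bb4 → F5
C5 → G5
C4 → G4
Eb5 → Bb5
Gb4 → Db5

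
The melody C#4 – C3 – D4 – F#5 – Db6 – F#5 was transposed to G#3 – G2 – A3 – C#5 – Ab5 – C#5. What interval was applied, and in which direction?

down a perfect fourth

From C#4 to G#3 is 4 letter names — a fourth of some quality.
G#3 to C#4 is 5 semitones, which makes it a perfect fourth; the second version is lower, so the direction is down.
Checking another pair — F#5 → C#5 — gives the same interval.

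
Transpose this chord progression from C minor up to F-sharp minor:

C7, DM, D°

F#7 G#M G#°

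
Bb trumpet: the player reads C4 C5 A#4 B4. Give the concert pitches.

Bb3 Bb4 G#4 A4

Written C4 on the Bb trumpet sounds as Bb3, a major second lower; apply that shift to every note.
C4 becomes Bb3
C5 becomes Bb4
A#4 becomes G#4
B4 becomes A4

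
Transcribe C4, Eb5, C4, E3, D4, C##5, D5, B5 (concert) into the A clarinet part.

Eb4 Gb5 Eb4 G3 F4 E#5 F5 D6

Written C4 sounds as A3 on the A clarinet, so concert pitches are written a minor third up.
C4 to Eb4
Eb5 to Gb5
C4 to Eb4
E3 to G3
D4 to F4
C##5 to E#5
D5 to F5
B5 to D6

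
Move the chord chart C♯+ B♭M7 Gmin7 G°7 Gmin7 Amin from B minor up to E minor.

F#+ EbM7 Cmin7 C°7 Cmin7 Dmin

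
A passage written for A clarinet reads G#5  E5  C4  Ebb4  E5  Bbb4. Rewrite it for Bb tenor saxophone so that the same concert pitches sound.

F##6 D#6 B4 Db5 D#6 Ab5

First find concert pitch: the A clarinet sounds a minor third below written, so G#5 E5 C4 Ebb4 E5 Bbb4 sounds E#5 C#5 A3 Cb4 C#5 Gb4.
Then write for Bb tenor saxophone: it sounds a major ninth below written, so the part must be a major ninth above concert.
E#5 → F##6
C#5 → D#6
A3 → B4
Cb4 → Db5
C#5 → D#6
Gb4 → Ab5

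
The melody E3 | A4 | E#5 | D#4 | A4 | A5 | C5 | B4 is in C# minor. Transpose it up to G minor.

Bb3 Eb5 B5 A4 Eb5 Eb6 Gb5 F5

From C# up to G is a diminished fifth; apply that to each pitch.
E3 becomes Bb3
A4 becomes Eb5
E#5 becomes B5
D#4 becomes A4
A4 becomes Eb5
A5 becomes Eb6
C5 becomes Gb5
B4 becomes F5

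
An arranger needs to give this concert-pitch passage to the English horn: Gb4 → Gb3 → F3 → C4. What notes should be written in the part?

Db5 Db4 C4 G4

The English horn sounds a perfect fifth below written, so the written part must be a perfect fifth above concert — transpose each note up.
Gb4 becomes Db5
Gb3 becomes Db4
F3 becomes C4
C4 becomes G4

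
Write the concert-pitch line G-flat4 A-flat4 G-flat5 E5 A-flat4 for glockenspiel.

The glockenspiel sounds a perfect fifteenth above written, so the written part must be a perfect fifteenth below concert — transpose each note down.
Gb4 → Gb2
Ab4 → Ab2
Gb5 → Gb3
E5 → E3
Ab4 → Ab2

Gb2 Ab2 Gb3 E3 Ab2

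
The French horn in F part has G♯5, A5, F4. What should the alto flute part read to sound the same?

F#5 G5 Eb4

First find concert pitch: the French horn in F sounds a perfect fifth below written, so G♯5 A5 F4 sounds C#5 D5 Bb3.
Then write for alto flute: it sounds a perfect fourth below written, so the part must be a perfect fourth above concert.
C#5 → F#5
D5 → G5
Bb3 → Eb4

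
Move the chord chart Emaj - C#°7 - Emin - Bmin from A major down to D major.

Amaj F#°7 Amin Emin

A major down to D major is a perfect fifth; each chord root moves by that interval while the quality stays the same.
Emaj: root E down a perfect fifth → A, giving Amaj.
C#°7: root C# down a perfect fifth → F#, giving F#°7.
Emin: root E down a perfect fifth → A, giving Amin.
Bmin: root B down a perfect fifth → E, giving Emin.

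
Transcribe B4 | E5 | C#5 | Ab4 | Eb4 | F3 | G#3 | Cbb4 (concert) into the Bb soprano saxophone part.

The Bb soprano saxophone sounds a major second below written, so the written part must be a major second above concert — transpose each note up.
B4 becomes C#5
E5 becomes F#5
C#5 becomes D#5
Ab4 becomes Bb4
Eb4 becomes F4
F3 becomes G3
G#3 becomes A#3
Cbb4 becomes Dbb4

C#5 F#5 D#5 Bb4 F4 G3 A#3 Dbb4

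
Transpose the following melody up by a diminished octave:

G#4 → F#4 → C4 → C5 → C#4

G#4 up a diminished octave is G5.
F#4 up a diminished octave is F5.
C4 up a diminished octave is Cb5.
C5 up a diminished octave is Cb6.
C#4 up a diminished octave is C5.

G5 F5 Cb5 Cb6 C5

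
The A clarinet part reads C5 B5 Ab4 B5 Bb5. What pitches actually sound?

The A clarinet sounds a minor third below written, so transpose each written note down a minor third.
C5 -> A4
B5 -> G#5
Ab4 -> F4
B5 -> G#5
Bb5 -> G5

A4 G#5 F4 G#5 G5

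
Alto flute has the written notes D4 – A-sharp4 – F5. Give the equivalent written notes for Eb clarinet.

First find concert pitch: the alto flute sounds a perfect fourth below written, so D4 A-sharp4 F5 sounds A3 E#4 C5.
Then write for Eb clarinet: it sounds a minor third above written, so the part must be a minor third below concert.
A3 → F#3
E#4 → C##4
C5 → A4

F#3 C##4 A4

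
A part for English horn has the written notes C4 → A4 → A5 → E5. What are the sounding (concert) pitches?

F3 D4 D5 A4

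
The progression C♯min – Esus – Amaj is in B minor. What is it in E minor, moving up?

B minor up to E minor is a perfect fourth; each chord root moves by that interval while the quality stays the same.
C♯min: root C♯ up a perfect fourth → F#, giving F#min.
Esus: root E up a perfect fourth → A, giving Asus.
Amaj: root A up a perfect fourth → D, giving Dmaj.

F#min Asus Dmaj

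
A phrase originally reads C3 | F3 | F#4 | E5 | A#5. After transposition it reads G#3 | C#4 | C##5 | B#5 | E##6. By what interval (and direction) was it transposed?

up an augmented fifth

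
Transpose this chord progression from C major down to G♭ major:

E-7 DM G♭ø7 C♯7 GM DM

Bb-7 AbM Dbbø7 G7 DbM AbM

C major down to G♭ major is an augmented fourth; each chord root moves by that interval while the quality stays the same.
E-7: root E down an augmented fourth → Bb, giving Bb-7.
DM: root D down an augmented fourth → Ab, giving AbM.
G♭ø7: root G♭ down an augmented fourth → Dbb, giving Dbbø7.
C♯7: root C♯ down an augmented fourth → G, giving G7.
GM: root G down an augmented fourth → Db, giving DbM.
DM: root D down an augmented fourth → Ab, giving AbM.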